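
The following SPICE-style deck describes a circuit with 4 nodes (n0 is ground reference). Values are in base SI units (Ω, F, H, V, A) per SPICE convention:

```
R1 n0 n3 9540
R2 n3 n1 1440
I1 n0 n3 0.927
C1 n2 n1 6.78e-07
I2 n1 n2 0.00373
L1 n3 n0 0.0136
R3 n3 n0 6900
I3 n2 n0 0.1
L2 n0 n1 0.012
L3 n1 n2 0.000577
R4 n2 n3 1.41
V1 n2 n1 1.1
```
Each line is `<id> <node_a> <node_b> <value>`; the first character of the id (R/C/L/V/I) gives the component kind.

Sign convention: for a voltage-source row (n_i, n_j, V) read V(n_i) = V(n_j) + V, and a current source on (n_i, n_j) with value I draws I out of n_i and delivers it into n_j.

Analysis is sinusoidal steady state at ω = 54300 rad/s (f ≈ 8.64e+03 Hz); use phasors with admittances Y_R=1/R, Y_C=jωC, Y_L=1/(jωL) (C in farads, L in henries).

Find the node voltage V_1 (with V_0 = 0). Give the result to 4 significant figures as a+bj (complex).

23.69+284.1j V

MNA unknowns: 3 node voltages V₁..V_3 plus 1 source current (V1)
R1: Y=0.0001048+0.000j on G[0,3]
R2: Y=0.0006944+0.000j on G[3,1]
I1: z[0]−=0.927, z[3]+=0.927
C1: Y=0.000+0.03682j on G[2,1]
I2: z[1]−=0.00373, z[2]+=0.00373
L1: Y=0.000-0.001354j on G[3,0]
R3: Y=0.0001449+0.000j on G[3,0]
I3: z[2]−=0.1, z[0]+=0.1
L2: Y=0.000-0.001535j on G[0,1]
L3: Y=0.000-0.03192j on G[1,2]
R4: Y=0.7092+0.000j on G[2,3]
V1: row V2−V1=1.1, i_V1 at 2,1
solve → V1=23.69+284.1j, V2=24.79+284.1j, V3=25.54+284.0j
aux → i_V1=0.4384-0.04171j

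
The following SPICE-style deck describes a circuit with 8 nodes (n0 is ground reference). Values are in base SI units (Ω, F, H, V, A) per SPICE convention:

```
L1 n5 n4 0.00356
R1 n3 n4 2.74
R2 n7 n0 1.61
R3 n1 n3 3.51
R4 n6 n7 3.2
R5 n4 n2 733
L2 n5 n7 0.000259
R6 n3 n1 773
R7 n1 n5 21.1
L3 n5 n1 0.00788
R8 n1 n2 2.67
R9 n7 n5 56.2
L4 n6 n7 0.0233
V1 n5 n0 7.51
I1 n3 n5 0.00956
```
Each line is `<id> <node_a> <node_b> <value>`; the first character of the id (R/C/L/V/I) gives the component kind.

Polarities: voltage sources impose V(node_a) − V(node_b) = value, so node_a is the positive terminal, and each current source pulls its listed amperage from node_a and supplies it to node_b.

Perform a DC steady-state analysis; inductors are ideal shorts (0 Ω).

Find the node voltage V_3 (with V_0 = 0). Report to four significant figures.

Apply KCL at each of the 7 non-ground nodes and solve the resulting linear system.
Node n1: branches {R3, R6, R7, L3, R8} → V_1 = 7.510
Node n2: branches {R5, R8} → V_2 = 7.510
Node n3: branches {R1, R3, R6, I1} → V_3 = 7.495
Node n4: branches {L1, R1, R5} → V_4 = 7.510
Node n5: branches {L1, L2, R7, L3, R9, V1, I1} → V_5 = 7.510
Node n6: branches {R4, L4} → V_6 = 7.510
Node n7: branches {R2, R4, L2, R9, L4} → V_7 = 7.510
Source currents: i(L1)=0.005358, i(L2)=4.665, i(L3)=0.004202, i(L4)=0.000, i(V1)=-4.665

7.495 V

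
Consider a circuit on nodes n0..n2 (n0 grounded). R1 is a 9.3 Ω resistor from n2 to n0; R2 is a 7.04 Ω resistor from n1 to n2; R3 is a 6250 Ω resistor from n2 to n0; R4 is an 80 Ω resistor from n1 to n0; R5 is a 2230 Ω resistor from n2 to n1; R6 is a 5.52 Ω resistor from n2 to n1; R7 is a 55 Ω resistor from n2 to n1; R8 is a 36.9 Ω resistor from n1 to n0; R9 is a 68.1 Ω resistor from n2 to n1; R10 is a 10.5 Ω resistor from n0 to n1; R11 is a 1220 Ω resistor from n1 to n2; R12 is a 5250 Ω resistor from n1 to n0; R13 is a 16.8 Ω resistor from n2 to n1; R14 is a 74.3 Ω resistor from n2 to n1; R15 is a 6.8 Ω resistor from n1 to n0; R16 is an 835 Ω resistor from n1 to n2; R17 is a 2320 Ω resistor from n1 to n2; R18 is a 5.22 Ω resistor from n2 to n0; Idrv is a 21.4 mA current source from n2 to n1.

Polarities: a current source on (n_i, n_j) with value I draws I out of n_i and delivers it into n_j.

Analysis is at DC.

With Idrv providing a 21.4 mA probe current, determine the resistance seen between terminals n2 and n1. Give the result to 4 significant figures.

Apply KCL at each of the 2 non-ground nodes and solve the resulting linear system.
Node n1: branches {R2, R4, R5, R6, R7, R8, R9, R10, R11, R12, R13, R14, R15, R16, R17, Idrv} → V_1 = 0.01909
Node n2: branches {R1, R2, R3, R5, R6, R7, R9, R11, R13, R14, R16, R17, R18, Idrv} → V_2 = -0.01799

R_eq = 1.733 Ω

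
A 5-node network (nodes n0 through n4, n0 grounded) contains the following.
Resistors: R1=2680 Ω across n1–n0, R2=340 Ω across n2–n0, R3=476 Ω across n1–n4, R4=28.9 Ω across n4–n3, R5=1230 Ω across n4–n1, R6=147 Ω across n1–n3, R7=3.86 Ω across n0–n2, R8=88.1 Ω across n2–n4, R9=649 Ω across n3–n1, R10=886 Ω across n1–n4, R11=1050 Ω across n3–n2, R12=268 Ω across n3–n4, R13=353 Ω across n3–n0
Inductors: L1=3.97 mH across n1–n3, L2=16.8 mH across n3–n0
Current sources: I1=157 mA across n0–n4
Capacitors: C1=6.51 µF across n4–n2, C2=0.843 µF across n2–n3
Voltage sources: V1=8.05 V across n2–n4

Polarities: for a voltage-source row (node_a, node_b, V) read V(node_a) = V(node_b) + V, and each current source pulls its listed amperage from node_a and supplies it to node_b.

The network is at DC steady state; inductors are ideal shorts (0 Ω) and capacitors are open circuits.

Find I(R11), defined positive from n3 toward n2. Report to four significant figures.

MNA unknowns: 4 node voltages V₁..V_4 plus 3 source currents (L1, L2, V1)
R1: Y=0.0003731 on G[1,0]
R2: Y=0.002941 on G[2,0]
R3: Y=0.002101 on G[1,4]
L1: row V1−V3=0, i_L1 at 1,3
R4: Y=0.03460 on G[4,3]
R5: Y=0.0008130 on G[4,1]
R6: Y=0.006803 on G[1,3]
R7: Y=0.2591 on G[0,2]
I1: z[0]−=0.157, z[4]+=0.157
R8: Y=0.01135 on G[2,4]
R9: Y=0.001541 on G[3,1]
L2: row V3−V0=0, i_L2 at 3,0
R10: Y=0.001129 on G[1,4]
R11: Y=0.0009524 on G[3,2]
C1: Y=0.000 on G[4,2]
C2: Y=0.000 on G[2,3]
R12: Y=0.003731 on G[3,4]
R13: Y=0.002833 on G[3,0]
V1: row V2−V4=8.05, i_V1 at 2,4
solve → V1=0.000, V2=1.631, V3=0.000, V4=-6.419
aux → i_L1=-0.02595, i_L2=-0.2704, i_V1=-0.5204

-0.001554 A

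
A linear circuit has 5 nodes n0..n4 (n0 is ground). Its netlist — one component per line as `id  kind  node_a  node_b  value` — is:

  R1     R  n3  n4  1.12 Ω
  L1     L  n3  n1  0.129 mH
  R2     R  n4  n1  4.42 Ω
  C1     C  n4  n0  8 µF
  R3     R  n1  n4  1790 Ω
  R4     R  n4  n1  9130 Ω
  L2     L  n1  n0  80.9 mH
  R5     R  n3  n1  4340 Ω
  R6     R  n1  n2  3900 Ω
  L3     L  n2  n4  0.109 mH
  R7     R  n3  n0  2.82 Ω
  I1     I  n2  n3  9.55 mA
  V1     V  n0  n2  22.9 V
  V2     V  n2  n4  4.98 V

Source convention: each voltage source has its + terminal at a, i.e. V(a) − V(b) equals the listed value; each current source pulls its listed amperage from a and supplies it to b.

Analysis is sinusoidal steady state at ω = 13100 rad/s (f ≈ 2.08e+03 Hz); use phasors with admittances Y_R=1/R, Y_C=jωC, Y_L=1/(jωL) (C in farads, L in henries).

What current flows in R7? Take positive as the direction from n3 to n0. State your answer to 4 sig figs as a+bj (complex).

MNA unknowns: 4 node voltages V₁..V_4 plus 2 source currents (V1, V2)
R1: Y=0.8929+0.000j on G[3,4]
L1: Y=0.000-0.5918j on G[3,1]
R2: Y=0.2262+0.000j on G[4,1]
C1: Y=0.000+0.1048j on G[4,0]
R3: Y=0.0005587+0.000j on G[1,4]
R4: Y=0.0001095+0.000j on G[4,1]
L2: Y=0.000-0.0009436j on G[1,0]
R5: Y=0.0002304+0.000j on G[3,1]
R6: Y=0.0002564+0.000j on G[1,2]
L3: Y=0.000-0.7003j on G[2,4]
R7: Y=0.3546+0.000j on G[3,0]
I1: z[2]−=0.00955, z[3]+=0.00955
V1: row V0−V2=22.9, i_V1 at 0,2
V2: row V2−V4=4.98, i_V2 at 2,4
solve → V1=-21.78-1.989j, V2=-22.90+0.000j, V3=-21.05+0.3457j, V4=-27.88+0.000j
aux → i_V1=-7.468-2.779j, i_V2=-7.477+0.7084j

-7.466+0.1226j A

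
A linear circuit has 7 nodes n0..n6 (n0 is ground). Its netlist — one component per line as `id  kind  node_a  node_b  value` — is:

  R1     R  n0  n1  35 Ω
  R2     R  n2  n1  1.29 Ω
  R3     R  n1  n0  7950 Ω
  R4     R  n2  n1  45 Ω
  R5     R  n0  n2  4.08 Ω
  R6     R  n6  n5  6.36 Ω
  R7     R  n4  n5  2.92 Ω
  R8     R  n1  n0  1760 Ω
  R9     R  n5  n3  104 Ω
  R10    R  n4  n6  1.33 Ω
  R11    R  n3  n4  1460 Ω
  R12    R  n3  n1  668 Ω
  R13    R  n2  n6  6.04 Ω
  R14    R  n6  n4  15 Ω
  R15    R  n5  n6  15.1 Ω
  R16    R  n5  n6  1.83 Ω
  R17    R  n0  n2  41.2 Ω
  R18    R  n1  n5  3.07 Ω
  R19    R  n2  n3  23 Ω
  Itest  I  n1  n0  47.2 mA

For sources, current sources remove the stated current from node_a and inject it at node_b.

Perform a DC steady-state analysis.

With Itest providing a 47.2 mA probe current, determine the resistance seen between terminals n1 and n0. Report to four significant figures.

R_eq = 4.225 Ω

Apply KCL at each of the 6 non-ground nodes and solve the resulting linear system.
Node n1: branches {R1, R2, R3, R4, R8, R12, R18, Itest} → V_1 = -0.1994
Node n2: branches {R2, R4, R5, R13, R17, R19} → V_2 = -0.1536
Node n3: branches {R9, R11, R12, R19} → V_3 = -0.1606
Node n4: branches {R7, R10, R11, R14} → V_4 = -0.1818
Node n5: branches {R6, R7, R9, R15, R16, R18} → V_5 = -0.1850
Node n6: branches {R6, R10, R13, R14, R15, R16} → V_6 = -0.1805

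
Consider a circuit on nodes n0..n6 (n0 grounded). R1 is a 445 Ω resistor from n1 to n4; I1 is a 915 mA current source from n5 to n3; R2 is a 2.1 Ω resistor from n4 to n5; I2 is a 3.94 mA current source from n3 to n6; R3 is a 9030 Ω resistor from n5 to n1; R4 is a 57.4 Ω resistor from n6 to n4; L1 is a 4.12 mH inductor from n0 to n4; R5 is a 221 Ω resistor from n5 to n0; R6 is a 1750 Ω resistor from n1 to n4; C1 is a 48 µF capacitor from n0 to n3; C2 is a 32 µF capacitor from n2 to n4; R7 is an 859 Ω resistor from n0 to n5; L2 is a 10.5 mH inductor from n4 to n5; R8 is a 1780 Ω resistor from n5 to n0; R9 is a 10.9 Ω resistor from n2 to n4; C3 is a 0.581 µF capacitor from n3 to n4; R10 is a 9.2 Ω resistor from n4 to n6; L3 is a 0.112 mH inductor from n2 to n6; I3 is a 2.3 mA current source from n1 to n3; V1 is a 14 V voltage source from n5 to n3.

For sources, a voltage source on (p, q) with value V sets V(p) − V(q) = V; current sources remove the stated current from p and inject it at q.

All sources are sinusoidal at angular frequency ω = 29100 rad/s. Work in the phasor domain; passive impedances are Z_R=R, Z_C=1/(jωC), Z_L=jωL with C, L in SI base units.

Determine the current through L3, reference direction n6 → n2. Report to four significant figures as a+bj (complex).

0.003618-0.0009889j A

Apply KCL at each of the 6 non-ground nodes and solve the resulting linear system.
Node n1: branches {R1, R3, R6, I3} → V_1 = 13.30-0.1790j
Node n2: branches {C2, R9, L3} → V_2 = 14.08-0.1924j
Node n3: branches {I1, I2, C1, C3, I3, V1} → V_3 = 0.08382+0.06190j
Node n4: branches {R1, R2, R4, L1, R6, C2, L2, R9, C3, R10} → V_4 = 14.08-0.1884j
Node n5: branches {I1, R2, R3, R5, R7, L2, R8, V1} → V_5 = 14.08+0.06190j
Node n6: branches {I2, R4, R10, L3} → V_6 = 14.09-0.1806j
Source currents: i(V1)=-1.004-0.1196j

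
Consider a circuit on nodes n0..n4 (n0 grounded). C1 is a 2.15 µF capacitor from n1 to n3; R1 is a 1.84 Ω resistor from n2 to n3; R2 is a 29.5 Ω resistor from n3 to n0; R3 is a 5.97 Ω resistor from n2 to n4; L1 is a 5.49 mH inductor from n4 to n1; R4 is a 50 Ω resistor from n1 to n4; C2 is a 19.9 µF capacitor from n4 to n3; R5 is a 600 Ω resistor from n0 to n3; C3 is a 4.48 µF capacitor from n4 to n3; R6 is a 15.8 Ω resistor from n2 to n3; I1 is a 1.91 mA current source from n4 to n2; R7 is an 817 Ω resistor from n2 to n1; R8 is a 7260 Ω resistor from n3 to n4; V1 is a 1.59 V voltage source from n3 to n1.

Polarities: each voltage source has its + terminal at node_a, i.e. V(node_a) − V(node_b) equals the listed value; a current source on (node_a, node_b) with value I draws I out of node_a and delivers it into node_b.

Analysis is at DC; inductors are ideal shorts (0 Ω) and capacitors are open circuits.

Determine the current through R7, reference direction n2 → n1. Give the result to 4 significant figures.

0.001526 A

Apply KCL at each of the 4 non-ground nodes and solve the resulting linear system.
Node n1: branches {C1, L1, R4, R7, V1} → V_1 = -1.590
Node n2: branches {R1, R3, R6, I1, R7} → V_2 = -0.3435
Node n3: branches {C1, R1, R2, C2, R5, C3, R6, R8, V1} → V_3 = 0.000
Node n4: branches {R3, L1, R4, C2, C3, I1, R8} → V_4 = -1.590
Source currents: i(L1)=0.2071, i(V1)=-0.2086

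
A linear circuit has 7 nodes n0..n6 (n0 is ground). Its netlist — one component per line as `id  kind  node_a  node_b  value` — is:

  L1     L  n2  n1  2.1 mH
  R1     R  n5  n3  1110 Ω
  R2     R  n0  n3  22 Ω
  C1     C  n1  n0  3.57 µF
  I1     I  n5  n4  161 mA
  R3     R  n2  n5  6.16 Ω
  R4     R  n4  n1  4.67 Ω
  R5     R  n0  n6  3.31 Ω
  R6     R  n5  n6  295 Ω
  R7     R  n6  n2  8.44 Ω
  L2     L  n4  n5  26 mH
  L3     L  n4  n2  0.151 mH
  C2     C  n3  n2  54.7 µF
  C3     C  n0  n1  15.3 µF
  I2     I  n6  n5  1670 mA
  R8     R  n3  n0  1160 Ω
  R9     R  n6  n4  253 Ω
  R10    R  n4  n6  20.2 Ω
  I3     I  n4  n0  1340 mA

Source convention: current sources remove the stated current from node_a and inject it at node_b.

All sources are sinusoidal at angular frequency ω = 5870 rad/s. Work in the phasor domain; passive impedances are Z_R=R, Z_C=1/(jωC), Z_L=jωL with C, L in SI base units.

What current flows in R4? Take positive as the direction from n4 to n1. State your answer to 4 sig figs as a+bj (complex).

-0.1021-0.1457j A

Apply KCL at each of the 6 non-ground nodes and solve the resulting linear system.
Node n1: branches {L1, C1, R4, C3} → V_1 = -1.033+0.6419j
Node n2: branches {L1, R3, R7, L3, C2} → V_2 = -1.419+1.024j
Node n3: branches {R1, R2, C2, R8} → V_3 = -1.530+0.7780j
Node n4: branches {I1, R4, L2, L3, R9, R10, I3} → V_4 = -1.510-0.03867j
Node n5: branches {R1, I1, R3, R6, L2, I2} → V_5 = 7.530+1.363j
Node n6: branches {R5, R6, R7, I2, R9, R10} → V_6 = -3.966+0.2595j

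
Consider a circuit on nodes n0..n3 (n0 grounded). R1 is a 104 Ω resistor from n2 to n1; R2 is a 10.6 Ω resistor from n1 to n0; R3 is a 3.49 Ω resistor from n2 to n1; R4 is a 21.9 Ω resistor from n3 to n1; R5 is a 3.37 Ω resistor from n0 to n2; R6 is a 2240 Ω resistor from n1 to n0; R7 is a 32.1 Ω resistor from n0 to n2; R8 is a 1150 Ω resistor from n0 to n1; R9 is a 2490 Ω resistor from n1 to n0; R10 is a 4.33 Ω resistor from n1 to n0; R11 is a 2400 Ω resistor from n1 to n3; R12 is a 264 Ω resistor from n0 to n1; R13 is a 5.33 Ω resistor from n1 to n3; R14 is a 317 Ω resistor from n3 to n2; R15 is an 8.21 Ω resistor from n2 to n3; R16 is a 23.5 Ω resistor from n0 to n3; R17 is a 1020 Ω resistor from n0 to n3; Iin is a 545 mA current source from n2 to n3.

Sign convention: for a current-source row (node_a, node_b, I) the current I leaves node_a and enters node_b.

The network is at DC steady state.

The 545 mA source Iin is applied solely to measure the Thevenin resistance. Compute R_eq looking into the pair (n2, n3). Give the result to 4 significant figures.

Element admittances at DC:
  Y(R1) = 0.009615 S between n2,n1
  Y(R2) = 0.09434 S between n1,n0
  Y(R3) = 0.2865 S between n2,n1
  Y(R4) = 0.04566 S between n3,n1
  Y(R5) = 0.2967 S between n0,n2
  Y(R6) = 0.0004464 S between n1,n0
  Y(R7) = 0.03115 S between n0,n2
  Y(R8) = 0.0008696 S between n0,n1
  Y(R9) = 0.0004016 S between n1,n0
  Y(R10) = 0.2309 S between n1,n0
  Y(R11) = 0.0004167 S between n1,n3
  Y(R12) = 0.003788 S between n0,n1
  Y(R13) = 0.1876 S between n1,n3
  Y(R14) = 0.003155 S between n3,n2
  Y(R15) = 0.1218 S between n2,n3
  Y(R16) = 0.04255 S between n0,n3
  Y(R17) = 0.0009804 S between n0,n3
  Iin: injects 0.545 A into n3 (from n2)
Assemble and solve the 3×3 MNA system:
  V(n1)=0.2280  V(n2)=-0.4106  V(n3)=1.360

R_eq = 3.249 Ω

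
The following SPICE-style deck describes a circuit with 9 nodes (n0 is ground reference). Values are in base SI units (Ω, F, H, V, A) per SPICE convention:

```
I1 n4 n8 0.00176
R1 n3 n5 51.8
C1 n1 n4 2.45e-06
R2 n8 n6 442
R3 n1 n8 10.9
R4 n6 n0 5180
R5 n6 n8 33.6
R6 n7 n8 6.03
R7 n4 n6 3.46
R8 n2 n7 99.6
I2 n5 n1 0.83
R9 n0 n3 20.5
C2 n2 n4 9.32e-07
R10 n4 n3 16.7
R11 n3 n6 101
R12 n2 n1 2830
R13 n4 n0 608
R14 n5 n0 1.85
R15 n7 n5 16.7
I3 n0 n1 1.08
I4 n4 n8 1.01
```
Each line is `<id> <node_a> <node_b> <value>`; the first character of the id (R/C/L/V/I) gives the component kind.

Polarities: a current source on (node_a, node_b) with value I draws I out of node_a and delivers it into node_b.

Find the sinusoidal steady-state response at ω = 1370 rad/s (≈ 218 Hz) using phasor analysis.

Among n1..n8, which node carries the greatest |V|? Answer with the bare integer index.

Apply KCL at each of the 8 non-ground nodes and solve the resulting linear system.
Node n1: branches {C1, R3, I2, R12, I3} → V_1 = 62.56-4.258j
Node n2: branches {R8, C2, R12} → V_2 = 31.50-5.236j
Node n3: branches {R1, R9, R10, R11} → V_3 = 2.373+1.305j
Node n4: branches {I1, C1, R7, C2, R10, R13, I4} → V_4 = 3.677+2.685j
Node n5: branches {R1, I2, R14, R15} → V_5 = 1.770-0.1267j
Node n6: branches {R2, R4, R5, R7, R11} → V_6 = 7.353+2.179j
Node n7: branches {R6, R8, R15} → V_7 = 31.41-1.732j
Node n8: branches {I1, R2, R3, R5, R6, I4} → V_8 = 42.11-2.100j

1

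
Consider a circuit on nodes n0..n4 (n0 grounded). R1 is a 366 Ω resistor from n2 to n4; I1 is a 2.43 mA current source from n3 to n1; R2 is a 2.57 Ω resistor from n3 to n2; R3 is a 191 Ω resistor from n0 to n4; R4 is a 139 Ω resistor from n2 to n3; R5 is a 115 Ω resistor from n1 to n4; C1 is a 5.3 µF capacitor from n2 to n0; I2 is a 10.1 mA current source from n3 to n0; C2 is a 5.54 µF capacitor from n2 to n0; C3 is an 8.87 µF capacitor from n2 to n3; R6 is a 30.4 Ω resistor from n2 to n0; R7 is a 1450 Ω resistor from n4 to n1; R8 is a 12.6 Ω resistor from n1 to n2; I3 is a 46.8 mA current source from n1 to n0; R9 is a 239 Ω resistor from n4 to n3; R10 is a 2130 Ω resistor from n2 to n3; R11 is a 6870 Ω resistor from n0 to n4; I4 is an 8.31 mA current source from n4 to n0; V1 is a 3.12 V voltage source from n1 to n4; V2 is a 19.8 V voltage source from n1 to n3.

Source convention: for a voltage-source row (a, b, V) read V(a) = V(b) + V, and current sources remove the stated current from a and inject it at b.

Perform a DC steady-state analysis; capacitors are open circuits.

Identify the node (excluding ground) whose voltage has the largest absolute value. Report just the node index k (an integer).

Element admittances at DC:
  Y(R1) = 0.002732 S between n2,n4
  I1: injects 0.00243 A into n1 (from n3)
  Y(R2) = 0.3891 S between n3,n2
  Y(R3) = 0.005236 S between n0,n4
  Y(R4) = 0.007194 S between n2,n3
  Y(R5) = 0.008696 S between n1,n4
  Y(C1) = 0.000 S between n2,n0
  I2: injects 0.0101 A into n0 (from n3)
  Y(C2) = 0.000 S between n2,n0
  Y(C3) = 0.000 S between n2,n3
  Y(R6) = 0.03289 S between n2,n0
  Y(R7) = 0.0006897 S between n4,n1
  Y(R8) = 0.07937 S between n1,n2
  I3: injects 0.0468 A into n0 (from n1)
  Y(R9) = 0.004184 S between n4,n3
  Y(R10) = 0.0004695 S between n2,n3
  Y(R11) = 0.0001456 S between n0,n4
  I4: injects 0.00831 A into n0 (from n4)
  V1: constraint V(n1)−V(n4) = 3.12
  V2: constraint V(n1)−V(n3) = 19.8
Assemble and solve the 6×6 MNA system:
  V(n1)=12.64  V(n2)=-3.540  V(n3)=-7.160  V(n4)=9.520
  i(V1)=0.1357  i(V2)=-1.494

1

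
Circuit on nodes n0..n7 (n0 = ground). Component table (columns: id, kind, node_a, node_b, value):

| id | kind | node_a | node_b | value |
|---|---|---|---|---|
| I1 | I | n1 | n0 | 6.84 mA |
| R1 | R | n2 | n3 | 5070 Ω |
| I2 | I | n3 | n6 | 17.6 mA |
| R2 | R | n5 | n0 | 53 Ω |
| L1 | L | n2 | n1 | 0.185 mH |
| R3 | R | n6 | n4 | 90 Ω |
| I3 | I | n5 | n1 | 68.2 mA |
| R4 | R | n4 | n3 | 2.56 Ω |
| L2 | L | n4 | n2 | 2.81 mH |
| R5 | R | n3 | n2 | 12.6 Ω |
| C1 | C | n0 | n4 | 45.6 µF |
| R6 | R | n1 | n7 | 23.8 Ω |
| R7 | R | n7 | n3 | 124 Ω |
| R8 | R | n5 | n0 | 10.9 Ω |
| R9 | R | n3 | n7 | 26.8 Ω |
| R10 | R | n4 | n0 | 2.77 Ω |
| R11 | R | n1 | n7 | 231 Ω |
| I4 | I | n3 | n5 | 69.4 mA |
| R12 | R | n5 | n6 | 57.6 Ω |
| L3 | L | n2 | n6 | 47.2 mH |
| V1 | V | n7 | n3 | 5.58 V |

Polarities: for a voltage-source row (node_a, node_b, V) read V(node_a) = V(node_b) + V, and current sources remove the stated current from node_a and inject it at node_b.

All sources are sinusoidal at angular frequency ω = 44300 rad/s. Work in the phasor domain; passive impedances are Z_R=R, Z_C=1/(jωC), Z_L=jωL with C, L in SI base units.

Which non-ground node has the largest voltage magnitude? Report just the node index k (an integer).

MNA unknowns: 7 node voltages V₁..V_7 plus 1 source current (V1)
I1: z[1]−=0.00684, z[0]+=0.00684
R1: Y=0.0001972+0.000j on G[2,3]
I2: z[3]−=0.0176, z[6]+=0.0176
R2: Y=0.01887+0.000j on G[5,0]
L1: Y=0.000-0.1220j on G[2,1]
R3: Y=0.01111+0.000j on G[6,4]
I3: z[5]−=0.0682, z[1]+=0.0682
R4: Y=0.3906+0.000j on G[4,3]
L2: Y=0.000-0.008033j on G[4,2]
R5: Y=0.07937+0.000j on G[3,2]
C1: Y=0.000+2.020j on G[0,4]
R6: Y=0.04202+0.000j on G[1,7]
R7: Y=0.008065+0.000j on G[7,3]
R8: Y=0.09174+0.000j on G[5,0]
R9: Y=0.03731+0.000j on G[3,7]
R10: Y=0.3610+0.000j on G[4,0]
R11: Y=0.004329+0.000j on G[1,7]
I4: z[3]−=0.0694, z[5]+=0.0694
R12: Y=0.01736+0.000j on G[5,6]
L3: Y=0.000-0.0004782j on G[2,6]
V1: row V7−V3=5.58, i_V1 at 7,3
solve → V1=2.778+1.191j, V2=2.348-0.3533j, V3=-0.05914+0.05903j, V4=-0.001348+0.008662j, V5=0.1008-0.003660j, V6=0.6736-0.02698j, V7=5.521+0.05903j
aux → i_V1=-0.3803+0.05248j

7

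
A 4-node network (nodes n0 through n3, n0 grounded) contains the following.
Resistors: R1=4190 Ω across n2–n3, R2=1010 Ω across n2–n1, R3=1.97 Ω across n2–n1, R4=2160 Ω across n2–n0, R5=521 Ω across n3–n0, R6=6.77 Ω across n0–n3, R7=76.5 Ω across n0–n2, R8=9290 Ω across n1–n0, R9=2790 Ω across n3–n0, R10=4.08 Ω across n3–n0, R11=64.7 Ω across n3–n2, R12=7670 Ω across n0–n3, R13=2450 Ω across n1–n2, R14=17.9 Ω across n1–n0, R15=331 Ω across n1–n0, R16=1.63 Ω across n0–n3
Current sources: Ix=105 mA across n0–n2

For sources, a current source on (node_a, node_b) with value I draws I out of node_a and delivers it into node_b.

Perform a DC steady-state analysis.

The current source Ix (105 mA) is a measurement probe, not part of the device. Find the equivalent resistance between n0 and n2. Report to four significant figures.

Apply KCL at each of the 3 non-ground nodes and solve the resulting linear system.
Node n1: branches {R2, R3, R8, R13, R14, R15} → V_1 = 1.150
Node n2: branches {R1, R2, R3, R4, R7, R11, R13, Ix} → V_2 = 1.283
Node n3: branches {R1, R5, R6, R9, R10, R11, R12, R16} → V_3 = 0.01965

R_eq = 12.22 Ω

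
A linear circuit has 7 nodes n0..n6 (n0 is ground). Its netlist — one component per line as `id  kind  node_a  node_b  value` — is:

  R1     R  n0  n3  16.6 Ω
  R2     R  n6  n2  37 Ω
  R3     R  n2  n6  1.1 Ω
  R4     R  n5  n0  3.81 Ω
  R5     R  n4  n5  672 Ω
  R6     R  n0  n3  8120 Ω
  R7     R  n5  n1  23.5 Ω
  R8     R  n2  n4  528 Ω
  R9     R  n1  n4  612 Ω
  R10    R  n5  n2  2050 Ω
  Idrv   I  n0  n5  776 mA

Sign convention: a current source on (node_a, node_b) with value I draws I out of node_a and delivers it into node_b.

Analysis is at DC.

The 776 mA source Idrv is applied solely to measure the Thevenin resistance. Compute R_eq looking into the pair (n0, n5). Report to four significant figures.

R_eq = 3.810 Ω

Apply KCL at each of the 6 non-ground nodes and solve the resulting linear system.
Node n1: branches {R7, R9} → V_1 = 2.957
Node n2: branches {R2, R3, R8, R10} → V_2 = 2.957
Node n3: branches {R1, R6} → V_3 = 0.000
Node n4: branches {R5, R8, R9} → V_4 = 2.957
Node n5: branches {R4, R5, R7, R10, Idrv} → V_5 = 2.957
Node n6: branches {R2, R3} → V_6 = 2.957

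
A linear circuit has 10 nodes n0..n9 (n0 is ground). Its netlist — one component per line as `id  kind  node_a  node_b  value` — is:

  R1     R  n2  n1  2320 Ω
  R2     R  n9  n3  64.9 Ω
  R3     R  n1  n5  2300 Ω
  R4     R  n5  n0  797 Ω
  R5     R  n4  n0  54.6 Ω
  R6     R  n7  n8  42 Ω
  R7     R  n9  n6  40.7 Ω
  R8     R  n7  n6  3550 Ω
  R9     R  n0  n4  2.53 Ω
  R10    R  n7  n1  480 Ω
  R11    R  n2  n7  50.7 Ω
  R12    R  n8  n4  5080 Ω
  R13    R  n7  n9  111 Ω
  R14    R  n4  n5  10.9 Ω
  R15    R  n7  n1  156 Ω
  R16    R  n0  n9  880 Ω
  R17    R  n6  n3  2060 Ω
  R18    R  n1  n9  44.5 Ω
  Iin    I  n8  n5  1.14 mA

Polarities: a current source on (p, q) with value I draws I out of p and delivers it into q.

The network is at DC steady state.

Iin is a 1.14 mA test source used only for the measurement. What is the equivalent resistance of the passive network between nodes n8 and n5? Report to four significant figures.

R_eq = 649.2 Ω

Element admittances at DC:
  Y(R1) = 0.0004310 S between n2,n1
  Y(R2) = 0.01541 S between n9,n3
  Y(R3) = 0.0004348 S between n1,n5
  Y(R4) = 0.001255 S between n5,n0
  Y(R5) = 0.01832 S between n4,n0
  Y(R6) = 0.02381 S between n7,n8
  Y(R7) = 0.02457 S between n9,n6
  Y(R8) = 0.0002817 S between n7,n6
  Y(R9) = 0.3953 S between n0,n4
  Y(R10) = 0.002083 S between n7,n1
  Y(R11) = 0.01972 S between n2,n7
  Y(R12) = 0.0001969 S between n8,n4
  Y(R13) = 0.009009 S between n7,n9
  Y(R14) = 0.09174 S between n4,n5
  Y(R15) = 0.006410 S between n7,n1
  Y(R16) = 0.001136 S between n0,n9
  Y(R17) = 0.0004854 S between n6,n3
  Y(R18) = 0.02247 S between n1,n9
  Iin: injects 0.00114 A into n5 (from n8)
Assemble and solve the 9×9 MNA system:
  V(n1)=-0.6365  V(n2)=-0.6863  V(n3)=-0.6289  V(n4)=0.001695  V(n5)=0.01090  V(n6)=-0.6295  V(n7)=-0.6873  V(n8)=-0.7292  V(n9)=-0.6289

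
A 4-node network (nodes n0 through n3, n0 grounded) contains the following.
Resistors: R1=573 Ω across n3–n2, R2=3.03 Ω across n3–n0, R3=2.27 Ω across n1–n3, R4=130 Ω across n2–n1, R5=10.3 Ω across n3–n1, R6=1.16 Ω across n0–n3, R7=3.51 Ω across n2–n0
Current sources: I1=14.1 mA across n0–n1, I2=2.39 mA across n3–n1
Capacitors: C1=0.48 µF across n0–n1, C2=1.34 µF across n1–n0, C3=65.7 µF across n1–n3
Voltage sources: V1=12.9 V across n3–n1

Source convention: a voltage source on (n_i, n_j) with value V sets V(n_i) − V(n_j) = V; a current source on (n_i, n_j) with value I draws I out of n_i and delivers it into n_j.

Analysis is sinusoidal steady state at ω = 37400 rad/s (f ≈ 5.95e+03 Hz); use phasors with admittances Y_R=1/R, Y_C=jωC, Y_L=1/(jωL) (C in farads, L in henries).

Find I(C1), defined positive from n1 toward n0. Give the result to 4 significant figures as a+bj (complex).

MNA unknowns: 3 node voltages V₁..V_3 plus 1 source current (V1)
R1: Y=0.001745+0.000j on G[3,2]
I1: z[0]−=0.0141, z[1]+=0.0141
R2: Y=0.3300+0.000j on G[3,0]
I2: z[3]−=0.00239, z[1]+=0.00239
R3: Y=0.4405+0.000j on G[1,3]
R4: Y=0.007692+0.000j on G[2,1]
R5: Y=0.09709+0.000j on G[3,1]
C1: Y=0.000+0.01795j on G[0,1]
C2: Y=0.000+0.05012j on G[1,0]
R6: Y=0.8621+0.000j on G[0,3]
C3: Y=0.000+2.457j on G[1,3]
R7: Y=0.2849+0.000j on G[2,0]
V1: row V3−V1=12.9, i_V1 at 3,1
solve → V1=-12.77+0.7235j, V2=-0.3329+0.02320j, V3=0.1327+0.7235j
aux → i_V1=-7.097-32.56j

-0.01299-0.2292j A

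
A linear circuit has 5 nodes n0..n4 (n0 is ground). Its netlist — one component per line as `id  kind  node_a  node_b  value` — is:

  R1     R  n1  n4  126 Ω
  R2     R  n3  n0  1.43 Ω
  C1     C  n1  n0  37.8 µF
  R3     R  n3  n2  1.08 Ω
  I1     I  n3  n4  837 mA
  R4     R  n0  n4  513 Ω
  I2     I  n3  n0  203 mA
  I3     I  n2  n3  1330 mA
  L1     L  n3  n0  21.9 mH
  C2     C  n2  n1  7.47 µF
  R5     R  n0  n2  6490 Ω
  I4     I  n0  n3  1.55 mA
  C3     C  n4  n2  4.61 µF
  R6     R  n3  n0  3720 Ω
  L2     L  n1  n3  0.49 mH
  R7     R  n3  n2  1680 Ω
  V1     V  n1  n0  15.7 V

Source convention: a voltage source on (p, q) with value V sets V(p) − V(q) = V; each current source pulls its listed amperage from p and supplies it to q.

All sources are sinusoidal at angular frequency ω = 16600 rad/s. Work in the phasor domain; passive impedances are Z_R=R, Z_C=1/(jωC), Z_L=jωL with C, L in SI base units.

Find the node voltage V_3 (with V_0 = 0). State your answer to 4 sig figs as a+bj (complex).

0.2566+0.1824j V

Element admittances at ω=16600 rad/s:
  Y(R1) = 0.007937+0.000j S between n1,n4
  Y(R2) = 0.6993+0.000j S between n3,n0
  Y(C1) = 0.000+0.6275j S between n1,n0
  Y(R3) = 0.9259+0.000j S between n3,n2
  I1: injects 0.837 A into n4 (from n3)
  Y(R4) = 0.001949+0.000j S between n0,n4
  I2: injects 0.203 A into n0 (from n3)
  I3: injects 1.33 A into n3 (from n2)
  Y(L1) = 0.000-0.002751j S between n3,n0
  Y(C2) = 0.000+0.1240j S between n2,n1
  Y(R5) = 0.0001541+0.000j S between n0,n2
  I4: injects 0.00155 A into n3 (from n0)
  Y(C3) = 0.000+0.07653j S between n4,n2
  Y(R6) = 0.0002688+0.000j S between n3,n0
  Y(L2) = 0.000-0.1229j S between n1,n3
  Y(R7) = 0.0005952+0.000j S between n3,n2
  V1: constraint V(n1)−V(n0) = 15.7
Assemble and solve the 5×5 MNA system:
  V(n1)=15.70+0.000j  V(n2)=0.1605+2.369j  V(n3)=0.2566+0.1824j  V(n4)=1.454-10.01j
  i(V1)=-0.3843-9.959j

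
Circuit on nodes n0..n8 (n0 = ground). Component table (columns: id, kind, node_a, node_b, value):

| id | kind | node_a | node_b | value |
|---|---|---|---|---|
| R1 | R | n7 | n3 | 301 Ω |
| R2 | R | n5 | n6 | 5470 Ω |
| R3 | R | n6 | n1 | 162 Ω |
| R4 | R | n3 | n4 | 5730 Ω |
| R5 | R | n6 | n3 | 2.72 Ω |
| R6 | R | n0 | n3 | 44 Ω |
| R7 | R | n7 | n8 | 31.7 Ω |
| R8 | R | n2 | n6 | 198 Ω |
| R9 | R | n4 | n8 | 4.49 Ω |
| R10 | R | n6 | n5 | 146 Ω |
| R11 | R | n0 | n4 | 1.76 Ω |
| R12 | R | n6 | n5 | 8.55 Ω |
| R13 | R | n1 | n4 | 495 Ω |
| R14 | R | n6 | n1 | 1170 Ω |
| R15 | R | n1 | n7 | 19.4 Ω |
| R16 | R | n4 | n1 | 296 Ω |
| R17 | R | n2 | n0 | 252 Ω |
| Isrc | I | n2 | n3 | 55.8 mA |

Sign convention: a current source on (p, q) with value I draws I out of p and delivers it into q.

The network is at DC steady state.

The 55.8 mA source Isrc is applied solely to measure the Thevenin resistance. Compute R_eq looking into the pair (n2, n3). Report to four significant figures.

Apply KCL at each of the 8 non-ground nodes and solve the resulting linear system.
Node n1: branches {R3, R13, R14, R15, R16} → V_1 = 0.2070
Node n2: branches {R8, R17, Isrc} → V_2 = -5.809
Node n3: branches {R1, R4, R5, R6, Isrc} → V_3 = 0.7741
Node n4: branches {R4, R9, R11, R13, R16} → V_4 = 0.009605
Node n5: branches {R2, R10, R12} → V_5 = 0.6760
Node n6: branches {R2, R3, R5, R8, R10, R12, R14} → V_6 = 0.6760
Node n7: branches {R1, R7, R15} → V_7 = 0.1637
Node n8: branches {R7, R9} → V_8 = 0.02872

R_eq = 118.0 Ω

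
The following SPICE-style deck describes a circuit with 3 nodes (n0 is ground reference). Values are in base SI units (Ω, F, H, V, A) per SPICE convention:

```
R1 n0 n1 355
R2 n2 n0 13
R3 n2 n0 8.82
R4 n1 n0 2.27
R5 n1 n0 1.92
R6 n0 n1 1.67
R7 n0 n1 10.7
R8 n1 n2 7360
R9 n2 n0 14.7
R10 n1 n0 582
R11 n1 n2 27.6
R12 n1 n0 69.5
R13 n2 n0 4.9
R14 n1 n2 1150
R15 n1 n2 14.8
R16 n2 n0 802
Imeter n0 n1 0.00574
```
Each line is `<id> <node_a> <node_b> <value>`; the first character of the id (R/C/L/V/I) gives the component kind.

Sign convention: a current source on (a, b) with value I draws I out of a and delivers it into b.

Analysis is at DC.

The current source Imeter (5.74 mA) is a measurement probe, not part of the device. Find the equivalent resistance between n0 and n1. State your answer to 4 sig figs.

Element admittances at DC:
  Y(R1) = 0.002817 S between n0,n1
  Y(R2) = 0.07692 S between n2,n0
  Y(R3) = 0.1134 S between n2,n0
  Y(R4) = 0.4405 S between n1,n0
  Y(R5) = 0.5208 S between n1,n0
  Y(R6) = 0.5988 S between n0,n1
  Y(R7) = 0.09346 S between n0,n1
  Y(R8) = 0.0001359 S between n1,n2
  Y(R9) = 0.06803 S between n2,n0
  Y(R10) = 0.001718 S between n1,n0
  Y(R11) = 0.03623 S between n1,n2
  Y(R12) = 0.01439 S between n1,n0
  Y(R13) = 0.2041 S between n2,n0
  Y(R14) = 0.0008696 S between n1,n2
  Y(R15) = 0.06757 S between n1,n2
  Y(R16) = 0.001247 S between n2,n0
  Imeter: injects 0.00574 A into n1 (from n0)
Assemble and solve the 2×2 MNA system:
  V(n1)=0.003265  V(n2)=0.0006020

R_eq = 0.5688 Ω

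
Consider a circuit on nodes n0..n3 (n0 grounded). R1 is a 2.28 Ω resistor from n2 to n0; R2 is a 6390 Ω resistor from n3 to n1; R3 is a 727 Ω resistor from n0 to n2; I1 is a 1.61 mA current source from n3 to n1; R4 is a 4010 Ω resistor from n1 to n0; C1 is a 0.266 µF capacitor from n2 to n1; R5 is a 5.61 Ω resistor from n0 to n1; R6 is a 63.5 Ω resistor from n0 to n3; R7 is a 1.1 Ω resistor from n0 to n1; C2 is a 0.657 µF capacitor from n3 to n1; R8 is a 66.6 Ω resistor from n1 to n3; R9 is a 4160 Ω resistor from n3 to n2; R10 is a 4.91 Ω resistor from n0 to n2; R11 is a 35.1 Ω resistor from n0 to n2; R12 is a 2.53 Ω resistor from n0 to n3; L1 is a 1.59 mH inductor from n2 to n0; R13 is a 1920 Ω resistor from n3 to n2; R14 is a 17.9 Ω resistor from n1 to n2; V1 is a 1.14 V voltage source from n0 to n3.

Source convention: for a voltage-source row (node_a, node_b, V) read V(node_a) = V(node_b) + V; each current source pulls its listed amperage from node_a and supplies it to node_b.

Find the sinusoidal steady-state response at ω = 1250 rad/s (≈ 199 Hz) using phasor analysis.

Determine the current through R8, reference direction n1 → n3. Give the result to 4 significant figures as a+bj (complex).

MNA unknowns: 3 node voltages V₁..V_3 plus 1 source current (V1)
R1: Y=0.4386+0.000j on G[2,0]
R2: Y=0.0001565+0.000j on G[3,1]
R3: Y=0.001376+0.000j on G[0,2]
I1: z[3]−=0.00161, z[1]+=0.00161
R4: Y=0.0002494+0.000j on G[1,0]
C1: Y=0.000+0.0003325j on G[2,1]
R5: Y=0.1783+0.000j on G[0,1]
R6: Y=0.01575+0.000j on G[0,3]
R7: Y=0.9091+0.000j on G[0,1]
C2: Y=0.000+0.0008213j on G[3,1]
R8: Y=0.01502+0.000j on G[1,3]
R9: Y=0.0002404+0.000j on G[3,2]
R10: Y=0.2037+0.000j on G[0,2]
R11: Y=0.02849+0.000j on G[0,2]
R12: Y=0.3953+0.000j on G[0,3]
L1: Y=0.000-0.5031j on G[2,0]
R13: Y=0.0005208+0.000j on G[3,2]
R14: Y=0.05587+0.000j on G[1,2]
V1: row V0−V3=1.14, i_V1 at 0,3
solve → V1=-0.01361-0.0008476j, V2=-0.001480-0.001092j, V3=-1.140+0.000j
aux → i_V1=-0.4849-0.0009114j

0.01691-1.273e-05j A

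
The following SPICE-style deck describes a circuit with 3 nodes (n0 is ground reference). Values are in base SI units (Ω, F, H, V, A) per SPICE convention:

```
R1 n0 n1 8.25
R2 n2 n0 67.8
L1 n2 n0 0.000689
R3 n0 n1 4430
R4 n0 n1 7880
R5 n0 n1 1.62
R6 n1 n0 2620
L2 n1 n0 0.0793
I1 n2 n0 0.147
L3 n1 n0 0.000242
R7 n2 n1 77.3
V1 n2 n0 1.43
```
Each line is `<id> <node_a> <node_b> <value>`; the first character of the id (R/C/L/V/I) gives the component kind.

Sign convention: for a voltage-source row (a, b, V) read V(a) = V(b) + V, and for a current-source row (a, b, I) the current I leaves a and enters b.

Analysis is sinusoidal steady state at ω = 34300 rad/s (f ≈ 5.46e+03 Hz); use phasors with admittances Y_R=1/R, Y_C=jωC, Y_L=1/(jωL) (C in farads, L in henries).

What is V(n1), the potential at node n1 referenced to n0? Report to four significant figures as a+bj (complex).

MNA unknowns: 2 node voltages V₁..V_2 plus 1 source current (V1)
R1: Y=0.1212+0.000j on G[0,1]
R2: Y=0.01475+0.000j on G[2,0]
L1: Y=0.000-0.04231j on G[2,0]
R3: Y=0.0002257+0.000j on G[0,1]
R4: Y=0.0001269+0.000j on G[0,1]
R5: Y=0.6173+0.000j on G[0,1]
R6: Y=0.0003817+0.000j on G[1,0]
L2: Y=0.000-0.0003676j on G[1,0]
I1: z[2]−=0.147, z[0]+=0.147
L3: Y=0.000-0.1205j on G[1,0]
R7: Y=0.01294+0.000j on G[2,1]
V1: row V2−V0=1.43, i_V1 at 2,0
solve → V1=0.02398+0.003852j, V2=1.430+0.000j
aux → i_V1=-0.1863+0.06056j

0.02398+0.003852j V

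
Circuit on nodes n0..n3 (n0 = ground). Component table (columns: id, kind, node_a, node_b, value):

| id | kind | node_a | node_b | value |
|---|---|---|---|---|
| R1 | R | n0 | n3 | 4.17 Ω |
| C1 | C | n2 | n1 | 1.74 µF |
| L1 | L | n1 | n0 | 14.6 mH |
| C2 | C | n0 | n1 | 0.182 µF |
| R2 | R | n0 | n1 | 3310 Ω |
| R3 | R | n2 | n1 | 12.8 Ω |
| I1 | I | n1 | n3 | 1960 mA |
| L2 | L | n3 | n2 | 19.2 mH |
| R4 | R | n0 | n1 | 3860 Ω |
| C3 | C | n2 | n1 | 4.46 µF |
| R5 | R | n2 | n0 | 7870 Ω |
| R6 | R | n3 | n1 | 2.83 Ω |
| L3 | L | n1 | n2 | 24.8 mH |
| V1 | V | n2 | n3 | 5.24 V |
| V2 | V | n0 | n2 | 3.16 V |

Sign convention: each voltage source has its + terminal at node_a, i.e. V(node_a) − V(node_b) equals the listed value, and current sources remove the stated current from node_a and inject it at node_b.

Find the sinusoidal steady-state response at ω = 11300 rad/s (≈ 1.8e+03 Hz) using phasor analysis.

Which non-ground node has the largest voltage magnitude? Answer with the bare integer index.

1

Element admittances at ω=11300 rad/s:
  Y(R1) = 0.2398+0.000j S between n0,n3
  Y(C1) = 0.000+0.01966j S between n2,n1
  Y(L1) = 0.000-0.006061j S between n1,n0
  Y(C2) = 0.000+0.002057j S between n0,n1
  Y(R2) = 0.0003021+0.000j S between n0,n1
  Y(R3) = 0.07812+0.000j S between n2,n1
  I1: injects 1.96 A into n3 (from n1)
  Y(L2) = 0.000-0.004609j S between n3,n2
  Y(R4) = 0.0002591+0.000j S between n0,n1
  Y(C3) = 0.000+0.05040j S between n2,n1
  Y(R5) = 0.0001271+0.000j S between n2,n0
  Y(R6) = 0.3534+0.000j S between n3,n1
  Y(L3) = 0.000-0.003568j S between n1,n2
  V1: constraint V(n2)−V(n3) = 5.24
  V2: constraint V(n0)−V(n2) = 3.16
Assemble and solve the 5×5 MNA system:
  V(n1)=-11.80+1.221j  V(n2)=-3.160+0.000j  V(n3)=-8.400+0.000j
  i(V1)=-2.772-0.4071j  i(V2)=-2.017+0.04795j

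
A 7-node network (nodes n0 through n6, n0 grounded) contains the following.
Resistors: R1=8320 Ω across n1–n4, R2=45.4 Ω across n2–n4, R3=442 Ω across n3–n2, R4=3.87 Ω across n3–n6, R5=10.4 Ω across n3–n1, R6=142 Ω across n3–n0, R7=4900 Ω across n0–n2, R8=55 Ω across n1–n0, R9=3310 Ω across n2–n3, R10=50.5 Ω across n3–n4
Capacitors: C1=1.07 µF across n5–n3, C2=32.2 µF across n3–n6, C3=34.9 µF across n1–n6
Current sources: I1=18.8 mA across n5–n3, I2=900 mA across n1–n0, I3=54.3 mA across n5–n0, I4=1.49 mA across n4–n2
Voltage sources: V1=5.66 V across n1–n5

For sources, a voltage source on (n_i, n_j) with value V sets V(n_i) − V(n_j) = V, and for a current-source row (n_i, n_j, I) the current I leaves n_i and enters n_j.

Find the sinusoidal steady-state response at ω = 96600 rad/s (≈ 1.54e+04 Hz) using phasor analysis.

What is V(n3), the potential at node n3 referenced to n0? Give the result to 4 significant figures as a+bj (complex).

-37.76-0.1432j V

Element admittances at ω=96600 rad/s:
  Y(R1) = 0.0001202+0.000j S between n1,n4
  Y(R2) = 0.02203+0.000j S between n2,n4
  Y(R3) = 0.002262+0.000j S between n3,n2
  Y(C1) = 0.000+0.1034j S between n5,n3
  Y(R4) = 0.2584+0.000j S between n3,n6
  Y(R5) = 0.09615+0.000j S between n3,n1
  I1: injects 0.0188 A into n3 (from n5)
  Y(R6) = 0.007042+0.000j S between n3,n0
  I2: injects 0.9 A into n0 (from n1)
  Y(R7) = 0.0002041+0.000j S between n0,n2
  Y(C2) = 0.000+3.111j S between n3,n6
  I3: injects 0.0543 A into n0 (from n5)
  Y(R8) = 0.01818+0.000j S between n1,n0
  Y(R9) = 0.0003021+0.000j S between n2,n3
  Y(C3) = 0.000+3.371j S between n1,n6
  Y(R10) = 0.01980+0.000j S between n3,n4
  I4: injects 0.00149 A into n2 (from n4)
  V1: constraint V(n1)−V(n5) = 5.66
Assemble and solve the 7×7 MNA system:
  V(n1)=-37.44+0.05706j  V(n2)=-37.13-0.1401j  V(n3)=-37.76-0.1432j  V(n4)=-37.46-0.1410j  V(n5)=-43.10+0.05706j  V(n6)=-37.60-0.03262j
  i(V1)=0.05240-0.5520j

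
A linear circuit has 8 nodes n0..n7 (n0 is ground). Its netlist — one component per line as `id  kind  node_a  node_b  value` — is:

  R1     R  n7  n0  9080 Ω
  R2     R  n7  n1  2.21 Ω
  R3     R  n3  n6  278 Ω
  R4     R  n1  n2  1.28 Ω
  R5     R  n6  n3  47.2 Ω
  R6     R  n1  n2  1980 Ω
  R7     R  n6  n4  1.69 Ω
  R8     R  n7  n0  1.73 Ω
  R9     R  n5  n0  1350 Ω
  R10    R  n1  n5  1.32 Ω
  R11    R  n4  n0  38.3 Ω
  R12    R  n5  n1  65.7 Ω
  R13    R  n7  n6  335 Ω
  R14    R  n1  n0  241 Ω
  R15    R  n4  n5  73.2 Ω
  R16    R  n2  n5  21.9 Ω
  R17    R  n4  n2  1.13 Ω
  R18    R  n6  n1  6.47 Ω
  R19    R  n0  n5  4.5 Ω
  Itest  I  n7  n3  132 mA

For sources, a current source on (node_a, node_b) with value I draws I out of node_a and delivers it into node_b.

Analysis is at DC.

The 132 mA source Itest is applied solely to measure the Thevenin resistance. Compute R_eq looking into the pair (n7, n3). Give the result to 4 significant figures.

R_eq = 44.26 Ω

MNA unknowns: 7 node voltages V₁..V_7
R1: Y=0.0001101 on G[7,0]
R2: Y=0.4525 on G[7,1]
R3: Y=0.003597 on G[3,6]
R4: Y=0.7812 on G[1,2]
R5: Y=0.02119 on G[6,3]
R6: Y=0.0005051 on G[1,2]
R7: Y=0.5917 on G[6,4]
R8: Y=0.5780 on G[7,0]
R9: Y=0.0007407 on G[5,0]
R10: Y=0.7576 on G[1,5]
R11: Y=0.02611 on G[4,0]
R12: Y=0.01522 on G[5,1]
R13: Y=0.002985 on G[7,6]
R14: Y=0.004149 on G[1,0]
R15: Y=0.01366 on G[4,5]
R16: Y=0.04566 on G[2,5]
R17: Y=0.8850 on G[4,2]
R18: Y=0.1546 on G[6,1]
R19: Y=0.2222 on G[0,5]
Itest: z[7]−=0.132, z[3]+=0.132
solve → V1=0.1468, V2=0.2325, V3=5.780, V4=0.3140, V5=0.1216, V6=0.4542, V7=-0.06214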